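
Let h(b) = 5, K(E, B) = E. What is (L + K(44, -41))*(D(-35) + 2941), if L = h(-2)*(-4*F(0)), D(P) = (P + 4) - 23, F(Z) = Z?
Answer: 127028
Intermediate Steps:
D(P) = -19 + P (D(P) = (4 + P) - 23 = -19 + P)
L = 0 (L = 5*(-4*0) = 5*0 = 0)
(L + K(44, -41))*(D(-35) + 2941) = (0 + 44)*((-19 - 35) + 2941) = 44*(-54 + 2941) = 44*2887 = 127028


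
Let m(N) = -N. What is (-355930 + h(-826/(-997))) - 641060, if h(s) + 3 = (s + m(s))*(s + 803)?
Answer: -996993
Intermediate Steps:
h(s) = -3 (h(s) = -3 + (s - s)*(s + 803) = -3 + 0*(803 + s) = -3 + 0 = -3)
(-355930 + h(-826/(-997))) - 641060 = (-355930 - 3) - 641060 = -355933 - 641060 = -996993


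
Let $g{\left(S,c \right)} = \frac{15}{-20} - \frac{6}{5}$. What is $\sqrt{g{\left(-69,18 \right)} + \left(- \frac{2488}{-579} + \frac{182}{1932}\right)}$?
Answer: $\frac{\sqrt{43294033095}}{133170} \approx 1.5625$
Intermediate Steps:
$g{\left(S,c \right)} = - \frac{39}{20}$ ($g{\left(S,c \right)} = 15 \left(- \frac{1}{20}\right) - \frac{6}{5} = - \frac{3}{4} - \frac{6}{5} = - \frac{39}{20}$)
$\sqrt{g{\left(-69,18 \right)} + \left(- \frac{2488}{-579} + \frac{182}{1932}\right)} = \sqrt{- \frac{39}{20} + \left(- \frac{2488}{-579} + \frac{182}{1932}\right)} = \sqrt{- \frac{39}{20} + \left(\left(-2488\right) \left(- \frac{1}{579}\right) + 182 \cdot \frac{1}{1932}\right)} = \sqrt{- \frac{39}{20} + \left(\frac{2488}{579} + \frac{13}{138}\right)} = \sqrt{- \frac{39}{20} + \frac{116957}{26634}} = \sqrt{\frac{650207}{266340}} = \frac{\sqrt{43294033095}}{133170}$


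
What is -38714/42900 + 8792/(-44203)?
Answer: -80325067/72934950 ≈ -1.1013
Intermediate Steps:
-38714/42900 + 8792/(-44203) = -38714*1/42900 + 8792*(-1/44203) = -1489/1650 - 8792/44203 = -80325067/72934950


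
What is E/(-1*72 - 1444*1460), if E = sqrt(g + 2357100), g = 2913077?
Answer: -sqrt(5270177)/2108312 ≈ -0.0010889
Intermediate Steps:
E = sqrt(5270177) (E = sqrt(2913077 + 2357100) = sqrt(5270177) ≈ 2295.7)
E/(-1*72 - 1444*1460) = sqrt(5270177)/(-1*72 - 1444*1460) = sqrt(5270177)/(-72 - 2108240) = sqrt(5270177)/(-2108312) = sqrt(5270177)*(-1/2108312) = -sqrt(5270177)/2108312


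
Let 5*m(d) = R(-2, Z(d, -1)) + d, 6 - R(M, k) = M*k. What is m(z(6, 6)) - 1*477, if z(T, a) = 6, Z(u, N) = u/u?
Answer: -2371/5 ≈ -474.20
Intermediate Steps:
Z(u, N) = 1
R(M, k) = 6 - M*k
m(d) = 8/5 + d/5 (m(d) = ((6 - 1*(-2)*1) + d)/5 = ((6 + 2) + d)/5 = (8 + d)/5 = 8/5 + d/5)
m(z(6, 6)) - 1*477 = (8/5 + (⅕)*6) - 1*477 = (8/5 + 6/5) - 477 = 14/5 - 477 = -2371/5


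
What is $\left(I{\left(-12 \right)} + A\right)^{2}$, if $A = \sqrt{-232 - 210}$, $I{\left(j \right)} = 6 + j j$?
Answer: $\left(150 + i \sqrt{442}\right)^{2} \approx 22058.0 + 6307.1 i$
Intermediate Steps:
$I{\left(j \right)} = 6 + j^{2}$
$A = i \sqrt{442}$ ($A = \sqrt{-442} = i \sqrt{442} \approx 21.024 i$)
$\left(I{\left(-12 \right)} + A\right)^{2} = \left(\left(6 + \left(-12\right)^{2}\right) + i \sqrt{442}\right)^{2} = \left(\left(6 + 144\right) + i \sqrt{442}\right)^{2} = \left(150 + i \sqrt{442}\right)^{2}$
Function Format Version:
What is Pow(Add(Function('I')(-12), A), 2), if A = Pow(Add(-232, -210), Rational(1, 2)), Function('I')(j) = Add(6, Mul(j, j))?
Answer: Pow(Add(150, Mul(I, Pow(442, Rational(1, 2)))), 2) ≈ Add(22058., Mul(6307.1, I))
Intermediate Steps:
Function('I')(j) = Add(6, Pow(j, 2))
A = Mul(I, Pow(442, Rational(1, 2))) (A = Pow(-442, Rational(1, 2)) = Mul(I, Pow(442, Rational(1, 2))) ≈ Mul(21.024, I))
Pow(Add(Function('I')(-12), A), 2) = Pow(Add(Add(6, Pow(-12, 2)), Mul(I, Pow(442, Rational(1, 2)))), 2) = Pow(Add(Add(6, 144), Mul(I, Pow(442, Rational(1, 2)))), 2) = Pow(Add(150, Mul(I, Pow(442, Rational(1, 2)))), 2)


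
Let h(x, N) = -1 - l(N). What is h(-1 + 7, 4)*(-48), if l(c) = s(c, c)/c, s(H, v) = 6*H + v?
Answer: 384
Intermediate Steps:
s(H, v) = v + 6*H
l(c) = 7 (l(c) = (c + 6*c)/c = (7*c)/c = 7)
h(x, N) = -8 (h(x, N) = -1 - 1*7 = -1 - 7 = -8)
h(-1 + 7, 4)*(-48) = -8*(-48) = 384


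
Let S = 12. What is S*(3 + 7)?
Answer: 120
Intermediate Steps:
S*(3 + 7) = 12*(3 + 7) = 12*10 = 120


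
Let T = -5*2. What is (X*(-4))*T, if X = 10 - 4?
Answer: 240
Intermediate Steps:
X = 6
T = -10
(X*(-4))*T = (6*(-4))*(-10) = -24*(-10) = 240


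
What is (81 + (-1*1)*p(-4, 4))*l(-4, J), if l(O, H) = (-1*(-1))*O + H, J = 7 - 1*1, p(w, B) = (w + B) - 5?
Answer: 172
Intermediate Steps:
p(w, B) = -5 + B + w (p(w, B) = (B + w) - 5 = -5 + B + w)
J = 6 (J = 7 - 1 = 6)
l(O, H) = H + O (l(O, H) = 1*O + H = O + H = H + O)
(81 + (-1*1)*p(-4, 4))*l(-4, J) = (81 + (-1*1)*(-5 + 4 - 4))*(6 - 4) = (81 - 1*(-5))*2 = (81 + 5)*2 = 86*2 = 172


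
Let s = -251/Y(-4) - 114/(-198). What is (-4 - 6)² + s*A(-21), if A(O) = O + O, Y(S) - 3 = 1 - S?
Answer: 61317/44 ≈ 1393.6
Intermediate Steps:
Y(S) = 4 - S (Y(S) = 3 + (1 - S) = 4 - S)
A(O) = 2*O
s = -8131/264 (s = -251/(4 - 1*(-4)) - 114/(-198) = -251/(4 + 4) - 114*(-1/198) = -251/8 + 19/33 = -8131/264 ≈ -30.799)
(-4 - 6)² + s*A(-21) = (-4 - 6)² - 8131*(-21)/132 = (-10)² - 8131/264*(-42) = 100 + 56917/44 = 61317/44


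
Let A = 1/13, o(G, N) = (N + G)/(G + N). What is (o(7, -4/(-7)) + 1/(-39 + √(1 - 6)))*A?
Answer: 1487/19838 - I*√5/19838 ≈ 0.074957 - 0.00011272*I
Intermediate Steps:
o(G, N) = 1 (o(G, N) = (G + N)/(G + N) = 1)
A = 1/13 ≈ 0.076923
(o(7, -4/(-7)) + 1/(-39 + √(1 - 6)))*A = (1 + 1/(-39 + √(1 - 6)))*(1/13) = (1 + 1/(-39 + √(-5)))*(1/13) = (1 + 1/(-39 + I*√5))*(1/13) = 1/13 + 1/(13*(-39 + I*√5))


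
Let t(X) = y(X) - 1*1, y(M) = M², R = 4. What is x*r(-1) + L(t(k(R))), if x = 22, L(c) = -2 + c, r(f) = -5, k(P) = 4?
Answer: -97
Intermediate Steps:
t(X) = -1 + X² (t(X) = X² - 1*1 = X² - 1 = -1 + X²)
x*r(-1) + L(t(k(R))) = 22*(-5) + (-2 + (-1 + 4²)) = -110 + (-2 + (-1 + 16)) = -110 + (-2 + 15) = -110 + 13 = -97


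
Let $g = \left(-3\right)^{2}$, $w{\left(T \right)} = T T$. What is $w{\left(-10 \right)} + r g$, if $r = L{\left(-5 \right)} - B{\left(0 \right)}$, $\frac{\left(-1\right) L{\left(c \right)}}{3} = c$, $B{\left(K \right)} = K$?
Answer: $235$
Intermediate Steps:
$L{\left(c \right)} = - 3 c$
$w{\left(T \right)} = T^{2}$
$r = 15$ ($r = \left(-3\right) \left(-5\right) - 0 = 15 + 0 = 15$)
$g = 9$
$w{\left(-10 \right)} + r g = \left(-10\right)^{2} + 15 \cdot 9 = 100 + 135 = 235$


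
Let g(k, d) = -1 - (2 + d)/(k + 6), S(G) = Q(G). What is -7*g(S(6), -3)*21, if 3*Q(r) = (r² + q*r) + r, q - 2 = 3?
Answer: 1421/10 ≈ 142.10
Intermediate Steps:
q = 5 (q = 2 + 3 = 5)
Q(r) = 2*r + r²/3 (Q(r) = ((r² + 5*r) + r)/3 = (r² + 6*r)/3 = 2*r + r²/3)
S(G) = G*(6 + G)/3
g(k, d) = -1 - (2 + d)/(6 + k)
-7*g(S(6), -3)*21 = -7*(-8 - 1*(-3) - 6*(6 + 6)/3)/(6 + (⅓)*6*(6 + 6))*21 = -7*(-8 + 3 - 6*12/3)/(6 + (⅓)*6*12)*21 = -7*(-8 + 3 - 1*24)/(6 + 24)*21 = -7*(-8 + 3 - 24)/30*21 = -7*(-29)/30*21 = -7*(-29/30)*21 = (203/30)*21 = 1421/10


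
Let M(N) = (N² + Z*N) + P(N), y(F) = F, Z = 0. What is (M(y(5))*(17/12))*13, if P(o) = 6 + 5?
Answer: 663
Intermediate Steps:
P(o) = 11
M(N) = 11 + N² (M(N) = (N² + 0*N) + 11 = (N² + 0) + 11 = N² + 11 = 11 + N²)
(M(y(5))*(17/12))*13 = ((11 + 5²)*(17/12))*13 = ((11 + 25)*(17*(1/12)))*13 = (36*(17/12))*13 = 51*13 = 663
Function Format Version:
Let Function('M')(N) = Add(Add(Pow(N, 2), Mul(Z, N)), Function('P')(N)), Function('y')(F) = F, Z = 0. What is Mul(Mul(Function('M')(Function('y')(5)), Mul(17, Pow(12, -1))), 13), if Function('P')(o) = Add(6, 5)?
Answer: 663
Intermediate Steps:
Function('P')(o) = 11
Function('M')(N) = Add(11, Pow(N, 2)) (Function('M')(N) = Add(Add(Pow(N, 2), Mul(0, N)), 11) = Add(Add(Pow(N, 2), 0), 11) = Add(Pow(N, 2), 11) = Add(11, Pow(N, 2)))
Mul(Mul(Function('M')(Function('y')(5)), Mul(17, Pow(12, -1))), 13) = Mul(Mul(Add(11, Pow(5, 2)), Mul(17, Pow(12, -1))), 13) = Mul(Mul(Add(11, 25), Mul(17, Rational(1, 12))), 13) = Mul(Mul(36, Rational(17, 12)), 13) = Mul(51, 13) = 663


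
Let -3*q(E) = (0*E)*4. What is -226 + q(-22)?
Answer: -226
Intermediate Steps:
q(E) = 0 (q(E) = -0*E*4/3 = -0*4 = -⅓*0 = 0)
-226 + q(-22) = -226 + 0 = -226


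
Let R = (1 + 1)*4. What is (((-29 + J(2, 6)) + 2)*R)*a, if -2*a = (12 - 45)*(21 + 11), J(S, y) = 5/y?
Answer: -110528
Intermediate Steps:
R = 8 (R = 2*4 = 8)
a = 528 (a = -(12 - 45)*(21 + 11)/2 = -(-33)*32/2 = -½*(-1056) = 528)
(((-29 + J(2, 6)) + 2)*R)*a = (((-29 + 5/6) + 2)*8)*528 = (((-29 + 5*(⅙)) + 2)*8)*528 = (((-29 + ⅚) + 2)*8)*528 = ((-169/6 + 2)*8)*528 = -157/6*8*528 = -628/3*528 = -110528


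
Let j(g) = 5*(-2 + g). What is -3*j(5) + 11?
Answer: -34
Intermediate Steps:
j(g) = -10 + 5*g
-3*j(5) + 11 = -3*(-10 + 5*5) + 11 = -3*(-10 + 25) + 11 = -3*15 + 11 = -45 + 11 = -34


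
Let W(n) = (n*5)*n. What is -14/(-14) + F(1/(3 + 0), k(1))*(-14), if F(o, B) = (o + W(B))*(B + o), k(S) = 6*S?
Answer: -143897/9 ≈ -15989.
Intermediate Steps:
W(n) = 5*n**2 (W(n) = (5*n)*n = 5*n**2)
F(o, B) = (B + o)*(o + 5*B**2) (F(o, B) = (o + 5*B**2)*(B + o) = (B + o)*(o + 5*B**2))
-14/(-14) + F(1/(3 + 0), k(1))*(-14) = -14/(-14) + ((1/(3 + 0))**2 + 5*(6*1)**3 + (6*1)/(3 + 0) + 5*(6*1)**2/(3 + 0))*(-14) = -14*(-1/14) + ((1/3)**2 + 5*6**3 + 6/3 + 5*6**2/3)*(-14) = 1 + ((1/3)**2 + 5*216 + 6*(1/3) + 5*(1/3)*36)*(-14) = 1 + (1/9 + 1080 + 2 + 60)*(-14) = 1 + (10279/9)*(-14) = 1 - 143906/9 = -143897/9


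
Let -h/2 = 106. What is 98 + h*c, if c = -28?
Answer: 6034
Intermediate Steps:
h = -212 (h = -2*106 = -212)
98 + h*c = 98 - 212*(-28) = 98 + 5936 = 6034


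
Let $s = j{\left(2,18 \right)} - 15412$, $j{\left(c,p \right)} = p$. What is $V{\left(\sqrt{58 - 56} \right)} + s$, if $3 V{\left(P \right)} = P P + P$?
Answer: $- \frac{46180}{3} + \frac{\sqrt{2}}{3} \approx -15393.0$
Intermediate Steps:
$V{\left(P \right)} = \frac{P}{3} + \frac{P^{2}}{3}$ ($V{\left(P \right)} = \frac{P P + P}{3} = \frac{P^{2} + P}{3} = \frac{P + P^{2}}{3} = \frac{P}{3} + \frac{P^{2}}{3}$)
$s = -15394$ ($s = 18 - 15412 = -15394$)
$V{\left(\sqrt{58 - 56} \right)} + s = \frac{\sqrt{58 - 56} \left(1 + \sqrt{58 - 56}\right)}{3} - 15394 = \frac{\sqrt{2} \left(1 + \sqrt{2}\right)}{3} - 15394 = -15394 + \frac{\sqrt{2} \left(1 + \sqrt{2}\right)}{3}$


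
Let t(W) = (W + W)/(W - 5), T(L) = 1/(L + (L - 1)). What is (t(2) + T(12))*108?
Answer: -3204/23 ≈ -139.30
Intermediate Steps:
T(L) = 1/(-1 + 2*L) (T(L) = 1/(L + (-1 + L)) = 1/(-1 + 2*L))
t(W) = 2*W/(-5 + W) (t(W) = (2*W)/(-5 + W) = 2*W/(-5 + W))
(t(2) + T(12))*108 = (2*2/(-5 + 2) + 1/(-1 + 2*12))*108 = (2*2/(-3) + 1/(-1 + 24))*108 = (2*2*(-⅓) + 1/23)*108 = (-4/3 + 1/23)*108 = -89/69*108 = -3204/23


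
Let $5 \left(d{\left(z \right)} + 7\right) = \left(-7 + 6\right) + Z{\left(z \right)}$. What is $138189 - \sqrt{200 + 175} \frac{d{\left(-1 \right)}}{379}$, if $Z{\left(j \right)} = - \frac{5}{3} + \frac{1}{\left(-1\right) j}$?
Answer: $138189 + \frac{110 \sqrt{15}}{1137} \approx 1.3819 \cdot 10^{5}$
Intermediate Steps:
$Z{\left(j \right)} = - \frac{5}{3} - \frac{1}{j}$ ($Z{\left(j \right)} = \left(-5\right) \frac{1}{3} - \frac{1}{j} = - \frac{5}{3} - \frac{1}{j}$)
$d{\left(z \right)} = - \frac{113}{15} - \frac{1}{5 z}$ ($d{\left(z \right)} = -7 + \frac{\left(-7 + 6\right) - \left(\frac{5}{3} + \frac{1}{z}\right)}{5} = -7 + \frac{-1 - \left(\frac{5}{3} + \frac{1}{z}\right)}{5} = -7 + \frac{- \frac{8}{3} - \frac{1}{z}}{5} = -7 - \left(\frac{8}{15} + \frac{1}{5 z}\right) = - \frac{113}{15} - \frac{1}{5 z}$)
$138189 - \sqrt{200 + 175} \frac{d{\left(-1 \right)}}{379} = 138189 - \sqrt{200 + 175} \frac{\frac{1}{15} \frac{1}{-1} \left(-3 - -113\right)}{379} = 138189 - \sqrt{375} \cdot \frac{1}{15} \left(-1\right) \left(-3 + 113\right) \frac{1}{379} = 138189 - 5 \sqrt{15} \cdot \frac{1}{15} \left(-1\right) 110 \cdot \frac{1}{379} = 138189 - 5 \sqrt{15} \left(\left(- \frac{22}{3}\right) \frac{1}{379}\right) = 138189 - 5 \sqrt{15} \left(- \frac{22}{1137}\right) = 138189 - - \frac{110 \sqrt{15}}{1137} = 138189 + \frac{110 \sqrt{15}}{1137}$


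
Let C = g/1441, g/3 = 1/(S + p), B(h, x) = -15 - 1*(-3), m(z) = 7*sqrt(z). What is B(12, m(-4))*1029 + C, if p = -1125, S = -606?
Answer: -10266831037/831457 ≈ -12348.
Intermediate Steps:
B(h, x) = -12 (B(h, x) = -15 + 3 = -12)
g = -1/577 (g = 3/(-606 - 1125) = 3/(-1731) = 3*(-1/1731) = -1/577 ≈ -0.0017331)
C = -1/831457 (C = -1/577/1441 = -1/577*1/1441 = -1/831457 ≈ -1.2027e-6)
B(12, m(-4))*1029 + C = -12*1029 - 1/831457 = -12348 - 1/831457 = -10266831037/831457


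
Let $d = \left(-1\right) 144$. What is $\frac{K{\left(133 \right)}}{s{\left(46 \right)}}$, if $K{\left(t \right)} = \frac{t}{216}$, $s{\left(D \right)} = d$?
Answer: $- \frac{133}{31104} \approx -0.004276$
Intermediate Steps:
$d = -144$
$s{\left(D \right)} = -144$
$K{\left(t \right)} = \frac{t}{216}$ ($K{\left(t \right)} = t \frac{1}{216} = \frac{t}{216}$)
$\frac{K{\left(133 \right)}}{s{\left(46 \right)}} = \frac{\frac{1}{216} \cdot 133}{-144} = \frac{133}{216} \left(- \frac{1}{144}\right) = - \frac{133}{31104}$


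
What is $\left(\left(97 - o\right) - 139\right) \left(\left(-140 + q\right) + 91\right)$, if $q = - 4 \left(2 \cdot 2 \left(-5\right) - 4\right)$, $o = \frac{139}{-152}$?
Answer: $- \frac{293515}{152} \approx -1931.0$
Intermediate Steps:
$o = - \frac{139}{152}$ ($o = 139 \left(- \frac{1}{152}\right) = - \frac{139}{152} \approx -0.91447$)
$q = 96$ ($q = - 4 \left(4 \left(-5\right) - 4\right) = - 4 \left(-20 - 4\right) = \left(-4\right) \left(-24\right) = 96$)
$\left(\left(97 - o\right) - 139\right) \left(\left(-140 + q\right) + 91\right) = \left(\left(97 - - \frac{139}{152}\right) - 139\right) \left(\left(-140 + 96\right) + 91\right) = \left(\left(97 + \frac{139}{152}\right) - 139\right) \left(-44 + 91\right) = \left(\frac{14883}{152} - 139\right) 47 = \left(- \frac{6245}{152}\right) 47 = - \frac{293515}{152}$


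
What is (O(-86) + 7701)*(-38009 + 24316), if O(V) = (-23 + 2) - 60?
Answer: -104340660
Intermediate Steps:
O(V) = -81 (O(V) = -21 - 60 = -81)
(O(-86) + 7701)*(-38009 + 24316) = (-81 + 7701)*(-38009 + 24316) = 7620*(-13693) = -104340660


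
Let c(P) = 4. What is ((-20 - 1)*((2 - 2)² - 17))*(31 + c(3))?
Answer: 12495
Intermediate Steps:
((-20 - 1)*((2 - 2)² - 17))*(31 + c(3)) = ((-20 - 1)*((2 - 2)² - 17))*(31 + 4) = -21*(0² - 17)*35 = -21*(0 - 17)*35 = -21*(-17)*35 = 357*35 = 12495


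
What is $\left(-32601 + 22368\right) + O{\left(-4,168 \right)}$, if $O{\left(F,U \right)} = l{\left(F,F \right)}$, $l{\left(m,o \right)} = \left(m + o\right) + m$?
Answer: $-10245$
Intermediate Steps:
$l{\left(m,o \right)} = o + 2 m$
$O{\left(F,U \right)} = 3 F$ ($O{\left(F,U \right)} = F + 2 F = 3 F$)
$\left(-32601 + 22368\right) + O{\left(-4,168 \right)} = \left(-32601 + 22368\right) + 3 \left(-4\right) = -10233 - 12 = -10245$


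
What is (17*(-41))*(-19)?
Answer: 13243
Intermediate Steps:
(17*(-41))*(-19) = -697*(-19) = 13243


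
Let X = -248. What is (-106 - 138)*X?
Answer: 60512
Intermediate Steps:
(-106 - 138)*X = (-106 - 138)*(-248) = -244*(-248) = 60512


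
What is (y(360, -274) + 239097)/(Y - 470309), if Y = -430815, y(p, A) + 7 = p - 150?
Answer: -59825/225281 ≈ -0.26556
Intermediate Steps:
y(p, A) = -157 + p (y(p, A) = -7 + (p - 150) = -7 + (-150 + p) = -157 + p)
(y(360, -274) + 239097)/(Y - 470309) = ((-157 + 360) + 239097)/(-430815 - 470309) = (203 + 239097)/(-901124) = 239300*(-1/901124) = -59825/225281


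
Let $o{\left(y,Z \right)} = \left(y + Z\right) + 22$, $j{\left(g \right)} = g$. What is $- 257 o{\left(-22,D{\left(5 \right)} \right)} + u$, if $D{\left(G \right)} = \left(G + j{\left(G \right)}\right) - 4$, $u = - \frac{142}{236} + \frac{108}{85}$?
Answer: $- \frac{15459551}{10030} \approx -1541.3$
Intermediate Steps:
$u = \frac{6709}{10030}$ ($u = \left(-142\right) \frac{1}{236} + 108 \cdot \frac{1}{85} = - \frac{71}{118} + \frac{108}{85} = \frac{6709}{10030} \approx 0.66889$)
$D{\left(G \right)} = -4 + 2 G$ ($D{\left(G \right)} = \left(G + G\right) - 4 = 2 G - 4 = -4 + 2 G$)
$o{\left(y,Z \right)} = 22 + Z + y$ ($o{\left(y,Z \right)} = \left(Z + y\right) + 22 = 22 + Z + y$)
$- 257 o{\left(-22,D{\left(5 \right)} \right)} + u = - 257 \left(22 + \left(-4 + 2 \cdot 5\right) - 22\right) + \frac{6709}{10030} = - 257 \left(22 + \left(-4 + 10\right) - 22\right) + \frac{6709}{10030} = - 257 \left(22 + 6 - 22\right) + \frac{6709}{10030} = \left(-257\right) 6 + \frac{6709}{10030} = -1542 + \frac{6709}{10030} = - \frac{15459551}{10030}$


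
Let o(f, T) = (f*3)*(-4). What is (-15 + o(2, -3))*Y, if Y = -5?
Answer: 195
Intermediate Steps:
o(f, T) = -12*f (o(f, T) = (3*f)*(-4) = -12*f)
(-15 + o(2, -3))*Y = (-15 - 12*2)*(-5) = (-15 - 24)*(-5) = -39*(-5) = 195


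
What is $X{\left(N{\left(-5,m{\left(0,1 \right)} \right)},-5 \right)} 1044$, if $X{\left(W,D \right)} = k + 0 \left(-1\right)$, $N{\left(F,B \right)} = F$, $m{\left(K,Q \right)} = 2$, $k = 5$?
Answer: $5220$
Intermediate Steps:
$X{\left(W,D \right)} = 5$ ($X{\left(W,D \right)} = 5 + 0 \left(-1\right) = 5 + 0 = 5$)
$X{\left(N{\left(-5,m{\left(0,1 \right)} \right)},-5 \right)} 1044 = 5 \cdot 1044 = 5220$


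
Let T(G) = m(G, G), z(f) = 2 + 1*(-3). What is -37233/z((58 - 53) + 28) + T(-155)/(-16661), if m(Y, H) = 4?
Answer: 620339009/16661 ≈ 37233.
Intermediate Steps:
z(f) = -1 (z(f) = 2 - 3 = -1)
T(G) = 4
-37233/z((58 - 53) + 28) + T(-155)/(-16661) = -37233/(-1) + 4/(-16661) = -37233*(-1) + 4*(-1/16661) = 37233 - 4/16661 = 620339009/16661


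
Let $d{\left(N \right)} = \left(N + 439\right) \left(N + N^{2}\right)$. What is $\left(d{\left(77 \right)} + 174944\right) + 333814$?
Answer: $3607854$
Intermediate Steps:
$d{\left(N \right)} = \left(439 + N\right) \left(N + N^{2}\right)$
$\left(d{\left(77 \right)} + 174944\right) + 333814 = \left(77 \left(439 + 77^{2} + 440 \cdot 77\right) + 174944\right) + 333814 = \left(77 \left(439 + 5929 + 33880\right) + 174944\right) + 333814 = \left(77 \cdot 40248 + 174944\right) + 333814 = \left(3099096 + 174944\right) + 333814 = 3274040 + 333814 = 3607854$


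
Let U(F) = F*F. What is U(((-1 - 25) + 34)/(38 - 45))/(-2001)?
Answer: -64/98049 ≈ -0.00065274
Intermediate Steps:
U(F) = F²
U(((-1 - 25) + 34)/(38 - 45))/(-2001) = (((-1 - 25) + 34)/(38 - 45))²/(-2001) = ((-26 + 34)/(-7))²*(-1/2001) = (8*(-⅐))²*(-1/2001) = (-8/7)²*(-1/2001) = (64/49)*(-1/2001) = -64/98049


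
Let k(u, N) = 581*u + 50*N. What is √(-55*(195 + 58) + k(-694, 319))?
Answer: I*√401179 ≈ 633.39*I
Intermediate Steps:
k(u, N) = 50*N + 581*u
√(-55*(195 + 58) + k(-694, 319)) = √(-55*(195 + 58) + (50*319 + 581*(-694))) = √(-55*253 + (15950 - 403214)) = √(-13915 - 387264) = √(-401179) = I*√401179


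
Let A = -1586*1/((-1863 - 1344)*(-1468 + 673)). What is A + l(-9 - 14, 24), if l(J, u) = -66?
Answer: -168272876/2549565 ≈ -66.001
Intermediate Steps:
A = -1586/2549565 (A = -1586/((-3207*(-795))) = -1586/2549565 ≈ -0.00062207)
A + l(-9 - 14, 24) = -1586/2549565 - 66 = -168272876/2549565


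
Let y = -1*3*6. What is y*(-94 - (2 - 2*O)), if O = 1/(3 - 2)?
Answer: 1692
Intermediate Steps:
O = 1 (O = 1/1 = 1)
y = -18 (y = -3*6 = -18)
y*(-94 - (2 - 2*O)) = -18*(-94 - (2 - 2*1)) = -18*(-94 - (2 - 2)) = -18*(-94 - 1*0) = -18*(-94 + 0) = -18*(-94) = 1692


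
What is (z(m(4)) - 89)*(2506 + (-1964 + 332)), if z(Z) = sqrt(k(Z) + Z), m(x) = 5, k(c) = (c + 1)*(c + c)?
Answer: -77786 + 874*sqrt(65) ≈ -70740.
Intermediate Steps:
k(c) = 2*c*(1 + c) (k(c) = (1 + c)*(2*c) = 2*c*(1 + c))
z(Z) = sqrt(Z + 2*Z*(1 + Z)) (z(Z) = sqrt(2*Z*(1 + Z) + Z) = sqrt(Z + 2*Z*(1 + Z)))
(z(m(4)) - 89)*(2506 + (-1964 + 332)) = (sqrt(5*(3 + 2*5)) - 89)*(2506 + (-1964 + 332)) = (sqrt(5*(3 + 10)) - 89)*(2506 - 1632) = (sqrt(5*13) - 89)*874 = (sqrt(65) - 89)*874 = (-89 + sqrt(65))*874 = -77786 + 874*sqrt(65)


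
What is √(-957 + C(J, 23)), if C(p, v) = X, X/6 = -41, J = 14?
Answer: I*√1203 ≈ 34.684*I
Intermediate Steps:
X = -246 (X = 6*(-41) = -246)
C(p, v) = -246
√(-957 + C(J, 23)) = √(-957 - 246) = √(-1203) = I*√1203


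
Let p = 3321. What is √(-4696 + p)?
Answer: 5*I*√55 ≈ 37.081*I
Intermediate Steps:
√(-4696 + p) = √(-4696 + 3321) = √(-1375) = 5*I*√55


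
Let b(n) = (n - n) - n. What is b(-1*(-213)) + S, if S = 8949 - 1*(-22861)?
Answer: 31597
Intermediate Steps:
b(n) = -n (b(n) = 0 - n = -n)
S = 31810 (S = 8949 + 22861 = 31810)
b(-1*(-213)) + S = -(-1)*(-213) + 31810 = -1*213 + 31810 = -213 + 31810 = 31597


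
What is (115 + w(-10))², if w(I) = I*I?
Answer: 46225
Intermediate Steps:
w(I) = I²
(115 + w(-10))² = (115 + (-10)²)² = (115 + 100)² = 215² = 46225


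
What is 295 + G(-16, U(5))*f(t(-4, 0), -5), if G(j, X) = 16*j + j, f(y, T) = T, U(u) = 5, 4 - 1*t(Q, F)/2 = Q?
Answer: 1655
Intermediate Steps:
t(Q, F) = 8 - 2*Q
G(j, X) = 17*j
295 + G(-16, U(5))*f(t(-4, 0), -5) = 295 + (17*(-16))*(-5) = 295 - 272*(-5) = 295 + 1360 = 1655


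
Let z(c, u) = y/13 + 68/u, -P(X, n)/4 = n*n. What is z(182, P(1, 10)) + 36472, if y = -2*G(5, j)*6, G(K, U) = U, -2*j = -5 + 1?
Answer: 47410979/1300 ≈ 36470.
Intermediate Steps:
j = 2 (j = -(-5 + 1)/2 = -½*(-4) = 2)
P(X, n) = -4*n² (P(X, n) = -4*n*n = -4*n²)
y = -24 (y = -2*2*6 = -4*6 = -24)
z(c, u) = -24/13 + 68/u
z(182, P(1, 10)) + 36472 = (-24/13 + 68/((-4*10²))) + 36472 = (-24/13 + 68/((-4*100))) + 36472 = (-24/13 + 68/(-400)) + 36472 = (-24/13 + 68*(-1/400)) + 36472 = (-24/13 - 17/100) + 36472 = -2621/1300 + 36472 = 47410979/1300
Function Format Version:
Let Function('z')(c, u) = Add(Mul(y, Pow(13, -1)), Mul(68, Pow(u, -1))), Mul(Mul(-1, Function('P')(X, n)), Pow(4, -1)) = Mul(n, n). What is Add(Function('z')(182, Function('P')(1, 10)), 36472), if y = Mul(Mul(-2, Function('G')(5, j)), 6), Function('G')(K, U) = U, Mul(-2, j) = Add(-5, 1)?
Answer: Rational(47410979, 1300) ≈ 36470.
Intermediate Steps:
j = 2 (j = Mul(Rational(-1, 2), Add(-5, 1)) = Mul(Rational(-1, 2), -4) = 2)
Function('P')(X, n) = Mul(-4, Pow(n, 2)) (Function('P')(X, n) = Mul(-4, Mul(n, n)) = Mul(-4, Pow(n, 2)))
y = -24 (y = Mul(Mul(-2, 2), 6) = Mul(-4, 6) = -24)
Function('z')(c, u) = Add(Rational(-24, 13), Mul(68, Pow(u, -1))) (Function('z')(c, u) = Add(Mul(-24, Pow(13, -1)), Mul(68, Pow(u, -1))) = Add(Mul(-24, Rational(1, 13)), Mul(68, Pow(u, -1))) = Add(Rational(-24, 13), Mul(68, Pow(u, -1))))
Add(Function('z')(182, Function('P')(1, 10)), 36472) = Add(Add(Rational(-24, 13), Mul(68, Pow(Mul(-4, Pow(10, 2)), -1))), 36472) = Add(Add(Rational(-24, 13), Mul(68, Pow(Mul(-4, 100), -1))), 36472) = Add(Add(Rational(-24, 13), Mul(68, Pow(-400, -1))), 36472) = Add(Add(Rational(-24, 13), Mul(68, Rational(-1, 400))), 36472) = Add(Add(Rational(-24, 13), Rational(-17, 100)), 36472) = Add(Rational(-2621, 1300), 36472) = Rational(47410979, 1300)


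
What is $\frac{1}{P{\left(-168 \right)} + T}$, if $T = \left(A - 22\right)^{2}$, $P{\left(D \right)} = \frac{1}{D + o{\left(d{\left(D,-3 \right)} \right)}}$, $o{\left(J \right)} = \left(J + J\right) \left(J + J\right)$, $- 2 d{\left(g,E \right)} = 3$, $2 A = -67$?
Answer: $\frac{636}{1959035} \approx 0.00032465$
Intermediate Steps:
$A = - \frac{67}{2}$ ($A = \frac{1}{2} \left(-67\right) = - \frac{67}{2} \approx -33.5$)
$d{\left(g,E \right)} = - \frac{3}{2}$ ($d{\left(g,E \right)} = \left(- \frac{1}{2}\right) 3 = - \frac{3}{2}$)
$o{\left(J \right)} = 4 J^{2}$ ($o{\left(J \right)} = 2 J 2 J = 4 J^{2}$)
$P{\left(D \right)} = \frac{1}{9 + D}$ ($P{\left(D \right)} = \frac{1}{D + 4 \left(- \frac{3}{2}\right)^{2}} = \frac{1}{D + 4 \cdot \frac{9}{4}} = \frac{1}{D + 9} = \frac{1}{9 + D}$)
$T = \frac{12321}{4}$ ($T = \left(- \frac{67}{2} - 22\right)^{2} = \left(- \frac{111}{2}\right)^{2} = \frac{12321}{4} \approx 3080.3$)
$\frac{1}{P{\left(-168 \right)} + T} = \frac{1}{\frac{1}{9 - 168} + \frac{12321}{4}} = \frac{1}{\frac{1}{-159} + \frac{12321}{4}} = \frac{1}{- \frac{1}{159} + \frac{12321}{4}} = \frac{1}{\frac{1959035}{636}} = \frac{636}{1959035}$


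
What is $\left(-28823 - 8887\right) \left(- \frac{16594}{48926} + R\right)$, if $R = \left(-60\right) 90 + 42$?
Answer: $\frac{4943066433210}{24463} \approx 2.0206 \cdot 10^{8}$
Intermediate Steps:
$R = -5358$ ($R = -5400 + 42 = -5358$)
$\left(-28823 - 8887\right) \left(- \frac{16594}{48926} + R\right) = \left(-28823 - 8887\right) \left(- \frac{16594}{48926} - 5358\right) = - 37710 \left(\left(-16594\right) \frac{1}{48926} - 5358\right) = - 37710 \left(- \frac{8297}{24463} - 5358\right) = \left(-37710\right) \left(- \frac{131081051}{24463}\right) = \frac{4943066433210}{24463}$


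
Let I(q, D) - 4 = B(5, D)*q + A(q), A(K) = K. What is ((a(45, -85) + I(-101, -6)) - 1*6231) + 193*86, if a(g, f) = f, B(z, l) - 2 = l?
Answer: 10589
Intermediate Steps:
B(z, l) = 2 + l
I(q, D) = 4 + q + q*(2 + D) (I(q, D) = 4 + ((2 + D)*q + q) = 4 + (q*(2 + D) + q) = 4 + (q + q*(2 + D)) = 4 + q + q*(2 + D))
((a(45, -85) + I(-101, -6)) - 1*6231) + 193*86 = ((-85 + (4 - 101 - 101*(2 - 6))) - 1*6231) + 193*86 = ((-85 + (4 - 101 - 101*(-4))) - 6231) + 16598 = ((-85 + (4 - 101 + 404)) - 6231) + 16598 = ((-85 + 307) - 6231) + 16598 = (222 - 6231) + 16598 = -6009 + 16598 = 10589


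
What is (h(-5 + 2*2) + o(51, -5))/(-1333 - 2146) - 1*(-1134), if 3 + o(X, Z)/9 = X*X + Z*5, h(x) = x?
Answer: 560290/497 ≈ 1127.3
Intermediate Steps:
o(X, Z) = -27 + 9*X² + 45*Z (o(X, Z) = -27 + 9*(X*X + Z*5) = -27 + 9*(X² + 5*Z) = -27 + (9*X² + 45*Z) = -27 + 9*X² + 45*Z)
(h(-5 + 2*2) + o(51, -5))/(-1333 - 2146) - 1*(-1134) = ((-5 + 2*2) + (-27 + 9*51² + 45*(-5)))/(-1333 - 2146) - 1*(-1134) = ((-5 + 4) + (-27 + 9*2601 - 225))/(-3479) + 1134 = (-1 + (-27 + 23409 - 225))*(-1/3479) + 1134 = (-1 + 23157)*(-1/3479) + 1134 = 23156*(-1/3479) + 1134 = -3308/497 + 1134 = 560290/497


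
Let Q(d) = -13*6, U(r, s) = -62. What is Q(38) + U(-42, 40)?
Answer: -140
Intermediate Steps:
Q(d) = -78
Q(38) + U(-42, 40) = -78 - 62 = -140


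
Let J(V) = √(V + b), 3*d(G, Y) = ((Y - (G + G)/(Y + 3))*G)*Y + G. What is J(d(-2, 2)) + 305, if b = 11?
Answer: 305 + √165/5 ≈ 307.57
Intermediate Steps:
d(G, Y) = G/3 + G*Y*(Y - 2*G/(3 + Y))/3 (d(G, Y) = (((Y - (G + G)/(Y + 3))*G)*Y + G)/3 = (((Y - 2*G/(3 + Y))*G)*Y + G)/3 = ((G*(Y - 2*G/(3 + Y)))*Y + G)/3 = (G*Y*(Y - 2*G/(3 + Y)) + G)/3 = (G + G*Y*(Y - 2*G/(3 + Y)))/3 = G/3 + G*Y*(Y - 2*G/(3 + Y))/3)
J(V) = √(11 + V) (J(V) = √(V + 11) = √(11 + V))
J(d(-2, 2)) + 305 = √(11 + (⅓)*(-2)*(3 + 2 + 2³ + 3*2² - 2*(-2)*2)/(3 + 2)) + 305 = √(11 + (⅓)*(-2)*(3 + 2 + 8 + 3*4 + 8)/5) + 305 = √(11 + (⅓)*(-2)*(⅕)*(3 + 2 + 8 + 12 + 8)) + 305 = √(11 + (⅓)*(-2)*(⅕)*33) + 305 = √(11 - 22/5) + 305 = √(33/5) + 305 = √165/5 + 305 = 305 + √165/5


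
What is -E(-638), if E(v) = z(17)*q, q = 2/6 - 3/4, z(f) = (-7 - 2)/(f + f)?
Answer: -15/136 ≈ -0.11029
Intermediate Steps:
z(f) = -9/(2*f) (z(f) = -9*1/(2*f) = -9/(2*f))
q = -5/12 (q = 2*(1/6) - 3*1/4 = 1/3 - 3/4 = -5/12 ≈ -0.41667)
E(v) = 15/136 (E(v) = -9/2/17*(-5/12) = -9/2*1/17*(-5/12) = -9/34*(-5/12) = 15/136)
-E(-638) = -1*15/136 = -15/136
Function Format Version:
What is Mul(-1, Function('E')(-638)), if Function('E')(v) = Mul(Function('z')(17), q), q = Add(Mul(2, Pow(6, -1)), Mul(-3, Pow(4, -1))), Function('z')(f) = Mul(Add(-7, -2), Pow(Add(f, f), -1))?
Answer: Rational(-15, 136) ≈ -0.11029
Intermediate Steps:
Function('z')(f) = Mul(Rational(-9, 2), Pow(f, -1)) (Function('z')(f) = Mul(-9, Pow(Mul(2, f), -1)) = Mul(-9, Mul(Rational(1, 2), Pow(f, -1))) = Mul(Rational(-9, 2), Pow(f, -1)))
q = Rational(-5, 12) (q = Add(Mul(2, Rational(1, 6)), Mul(-3, Rational(1, 4))) = Add(Rational(1, 3), Rational(-3, 4)) = Rational(-5, 12) ≈ -0.41667)
Function('E')(v) = Rational(15, 136) (Function('E')(v) = Mul(Mul(Rational(-9, 2), Pow(17, -1)), Rational(-5, 12)) = Mul(Mul(Rational(-9, 2), Rational(1, 17)), Rational(-5, 12)) = Mul(Rational(-9, 34), Rational(-5, 12)) = Rational(15, 136))
Mul(-1, Function('E')(-638)) = Mul(-1, Rational(15, 136)) = Rational(-15, 136)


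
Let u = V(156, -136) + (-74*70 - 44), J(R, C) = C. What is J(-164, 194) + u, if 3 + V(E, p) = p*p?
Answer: 13463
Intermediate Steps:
V(E, p) = -3 + p² (V(E, p) = -3 + p*p = -3 + p²)
u = 13269 (u = (-3 + (-136)²) + (-74*70 - 44) = (-3 + 18496) + (-5180 - 44) = 18493 - 5224 = 13269)
J(-164, 194) + u = 194 + 13269 = 13463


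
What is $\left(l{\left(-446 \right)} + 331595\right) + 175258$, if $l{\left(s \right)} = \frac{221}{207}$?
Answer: $\frac{104918792}{207} \approx 5.0685 \cdot 10^{5}$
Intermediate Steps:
$l{\left(s \right)} = \frac{221}{207}$ ($l{\left(s \right)} = 221 \cdot \frac{1}{207} = \frac{221}{207}$)
$\left(l{\left(-446 \right)} + 331595\right) + 175258 = \left(\frac{221}{207} + 331595\right) + 175258 = \frac{68640386}{207} + 175258 = \frac{104918792}{207}$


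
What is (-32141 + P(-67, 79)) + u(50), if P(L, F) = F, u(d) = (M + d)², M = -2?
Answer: -29758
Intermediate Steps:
u(d) = (-2 + d)²
(-32141 + P(-67, 79)) + u(50) = (-32141 + 79) + (-2 + 50)² = -32062 + 48² = -32062 + 2304 = -29758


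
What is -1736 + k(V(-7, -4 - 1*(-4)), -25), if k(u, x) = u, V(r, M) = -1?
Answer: -1737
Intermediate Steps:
-1736 + k(V(-7, -4 - 1*(-4)), -25) = -1736 - 1 = -1737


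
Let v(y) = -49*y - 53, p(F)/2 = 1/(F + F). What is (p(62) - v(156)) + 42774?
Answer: 3129203/62 ≈ 50471.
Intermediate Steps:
p(F) = 1/F (p(F) = 2/(F + F) = 2/((2*F)) = 2*(1/(2*F)) = 1/F)
v(y) = -53 - 49*y
(p(62) - v(156)) + 42774 = (1/62 - (-53 - 49*156)) + 42774 = (1/62 - (-53 - 7644)) + 42774 = (1/62 - 1*(-7697)) + 42774 = (1/62 + 7697) + 42774 = 477215/62 + 42774 = 3129203/62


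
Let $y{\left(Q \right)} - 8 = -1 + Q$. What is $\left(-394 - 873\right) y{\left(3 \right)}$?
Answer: $-12670$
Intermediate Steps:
$y{\left(Q \right)} = 7 + Q$ ($y{\left(Q \right)} = 8 + \left(-1 + Q\right) = 7 + Q$)
$\left(-394 - 873\right) y{\left(3 \right)} = \left(-394 - 873\right) \left(7 + 3\right) = \left(-1267\right) 10 = -12670$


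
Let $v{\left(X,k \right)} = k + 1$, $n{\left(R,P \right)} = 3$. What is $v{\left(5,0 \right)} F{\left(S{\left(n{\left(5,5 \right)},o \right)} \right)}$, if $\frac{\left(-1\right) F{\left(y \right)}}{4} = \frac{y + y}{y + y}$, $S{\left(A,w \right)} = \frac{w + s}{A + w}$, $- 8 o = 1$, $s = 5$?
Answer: $-4$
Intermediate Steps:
$v{\left(X,k \right)} = 1 + k$
$o = - \frac{1}{8}$ ($o = \left(- \frac{1}{8}\right) 1 = - \frac{1}{8} \approx -0.125$)
$S{\left(A,w \right)} = \frac{5 + w}{A + w}$ ($S{\left(A,w \right)} = \frac{w + 5}{A + w} = \frac{5 + w}{A + w}$)
$F{\left(y \right)} = -4$ ($F{\left(y \right)} = - 4 \frac{y + y}{y + y} = - 4 \frac{2 y}{2 y} = - 4 \cdot 2 y \frac{1}{2 y} = \left(-4\right) 1 = -4$)
$v{\left(5,0 \right)} F{\left(S{\left(n{\left(5,5 \right)},o \right)} \right)} = \left(1 + 0\right) \left(-4\right) = 1 \left(-4\right) = -4$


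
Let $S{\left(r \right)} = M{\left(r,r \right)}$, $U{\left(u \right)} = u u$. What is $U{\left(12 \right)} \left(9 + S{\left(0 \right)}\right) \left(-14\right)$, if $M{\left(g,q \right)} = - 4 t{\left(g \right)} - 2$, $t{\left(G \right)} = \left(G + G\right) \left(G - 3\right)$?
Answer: $-14112$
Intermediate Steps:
$t{\left(G \right)} = 2 G \left(-3 + G\right)$
$M{\left(g,q \right)} = -2 - 8 g \left(-3 + g\right)$ ($M{\left(g,q \right)} = - 4 \cdot 2 g \left(-3 + g\right) - 2 = - 8 g \left(-3 + g\right) - 2 = -2 - 8 g \left(-3 + g\right)$)
$U{\left(u \right)} = u^{2}$
$S{\left(r \right)} = -2 - 8 r^{2} + 24 r$
$U{\left(12 \right)} \left(9 + S{\left(0 \right)}\right) \left(-14\right) = 12^{2} \left(9 - \left(2 + 8 \cdot 0^{2}\right)\right) \left(-14\right) = 144 \left(9 - 2\right) \left(-14\right) = 144 \cdot 7 \left(-14\right) = 144 \left(-98\right) = -14112$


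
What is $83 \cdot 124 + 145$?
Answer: $10437$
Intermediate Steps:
$83 \cdot 124 + 145 = 10292 + 145 = 10437$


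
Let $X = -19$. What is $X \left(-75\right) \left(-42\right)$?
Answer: $-59850$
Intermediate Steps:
$X \left(-75\right) \left(-42\right) = \left(-19\right) \left(-75\right) \left(-42\right) = 1425 \left(-42\right) = -59850$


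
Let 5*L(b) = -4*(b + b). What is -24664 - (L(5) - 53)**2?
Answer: -28385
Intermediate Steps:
L(b) = -8*b/5 (L(b) = (-4*(b + b))/5 = (-8*b)/5 = -8*b/5)
-24664 - (L(5) - 53)**2 = -24664 - (-8/5*5 - 53)**2 = -24664 - (-8 - 53)**2 = -24664 - 1*(-61)**2 = -24664 - 1*3721 = -24664 - 3721 = -28385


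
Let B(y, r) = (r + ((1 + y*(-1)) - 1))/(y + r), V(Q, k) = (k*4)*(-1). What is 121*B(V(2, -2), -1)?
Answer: -1089/7 ≈ -155.57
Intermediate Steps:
V(Q, k) = -4*k (V(Q, k) = (4*k)*(-1) = -4*k)
B(y, r) = (r - y)/(r + y) (B(y, r) = (r + ((1 - y) - 1))/(r + y) = (r - y)/(r + y))
121*B(V(2, -2), -1) = 121*((-1 - (-4)*(-2))/(-1 - 4*(-2))) = 121*((-1 - 1*8)/(-1 + 8)) = 121*((-1 - 8)/7) = 121*((1/7)*(-9)) = 121*(-9/7) = -1089/7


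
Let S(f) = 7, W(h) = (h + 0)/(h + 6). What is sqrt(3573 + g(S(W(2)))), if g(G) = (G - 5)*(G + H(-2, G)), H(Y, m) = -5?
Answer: 7*sqrt(73) ≈ 59.808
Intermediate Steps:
W(h) = h/(6 + h)
g(G) = (-5 + G)**2 (g(G) = (G - 5)*(G - 5) = (-5 + G)*(-5 + G) = (-5 + G)**2)
sqrt(3573 + g(S(W(2)))) = sqrt(3573 + (25 + 7**2 - 10*7)) = sqrt(3573 + (25 + 49 - 70)) = sqrt(3573 + 4) = sqrt(3577) = 7*sqrt(73)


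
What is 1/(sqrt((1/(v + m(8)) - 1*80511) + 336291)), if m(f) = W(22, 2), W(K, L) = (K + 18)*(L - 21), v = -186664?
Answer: 4*sqrt(561561085762366)/47939310719 ≈ 0.0019773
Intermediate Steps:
W(K, L) = (-21 + L)*(18 + K) (W(K, L) = (18 + K)*(-21 + L) = (-21 + L)*(18 + K))
m(f) = -760 (m(f) = -378 - 21*22 + 18*2 + 22*2 = -378 - 462 + 36 + 44 = -760)
1/(sqrt((1/(v + m(8)) - 1*80511) + 336291)) = 1/(sqrt((1/(-186664 - 760) - 1*80511) + 336291)) = 1/(sqrt((1/(-187424) - 80511) + 336291)) = 1/(sqrt((-1/187424 - 80511) + 336291)) = 1/(sqrt(-15089693665/187424 + 336291)) = 1/(sqrt(47939310719/187424)) = 1/(sqrt(561561085762366)/46856) = 4*sqrt(561561085762366)/47939310719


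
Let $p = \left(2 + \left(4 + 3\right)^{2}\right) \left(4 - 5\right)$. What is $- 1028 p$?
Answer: $52428$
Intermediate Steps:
$p = -51$ ($p = \left(2 + 7^{2}\right) \left(-1\right) = \left(2 + 49\right) \left(-1\right) = 51 \left(-1\right) = -51$)
$- 1028 p = \left(-1028\right) \left(-51\right) = 52428$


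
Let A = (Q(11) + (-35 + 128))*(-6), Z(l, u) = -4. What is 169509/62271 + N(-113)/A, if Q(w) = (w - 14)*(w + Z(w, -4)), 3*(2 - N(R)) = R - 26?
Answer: 23406041/8967024 ≈ 2.6102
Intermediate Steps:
N(R) = 32/3 - R/3 (N(R) = 2 - (R - 26)/3 = 2 - (-26 + R)/3 = 2 + (26/3 - R/3) = 32/3 - R/3)
Q(w) = (-14 + w)*(-4 + w) (Q(w) = (w - 14)*(w - 4) = (-14 + w)*(-4 + w))
A = -432 (A = ((56 + 11² - 18*11) + (-35 + 128))*(-6) = ((56 + 121 - 198) + 93)*(-6) = (-21 + 93)*(-6) = 72*(-6) = -432)
169509/62271 + N(-113)/A = 169509/62271 + (32/3 - ⅓*(-113))/(-432) = 169509*(1/62271) + (32/3 + 113/3)*(-1/432) = 56503/20757 + (145/3)*(-1/432) = 56503/20757 - 145/1296 = 23406041/8967024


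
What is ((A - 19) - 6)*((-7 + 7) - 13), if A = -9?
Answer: 442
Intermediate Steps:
((A - 19) - 6)*((-7 + 7) - 13) = ((-9 - 19) - 6)*((-7 + 7) - 13) = (-28 - 6)*(0 - 13) = -34*(-13) = 442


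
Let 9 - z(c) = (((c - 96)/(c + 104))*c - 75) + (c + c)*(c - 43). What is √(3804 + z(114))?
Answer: I*√146248134/109 ≈ 110.95*I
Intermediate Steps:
z(c) = 84 - 2*c*(-43 + c) - c*(-96 + c)/(104 + c) (z(c) = 9 - ((((c - 96)/(c + 104))*c - 75) + (c + c)*(c - 43)) = 9 - ((((-96 + c)/(104 + c))*c - 75) + (2*c)*(-43 + c)) = 9 - ((((-96 + c)/(104 + c))*c - 75) + 2*c*(-43 + c)) = 9 - ((c*(-96 + c)/(104 + c) - 75) + 2*c*(-43 + c)) = 9 - ((-75 + c*(-96 + c)/(104 + c)) + 2*c*(-43 + c)) = 9 - (-75 + 2*c*(-43 + c) + c*(-96 + c)/(104 + c)) = 9 + (75 - 2*c*(-43 + c) - c*(-96 + c)/(104 + c)) = 84 - 2*c*(-43 + c) - c*(-96 + c)/(104 + c))
√(3804 + z(114)) = √(3804 + (8736 - 123*114² - 2*114³ + 9124*114)/(104 + 114)) = √(3804 + (8736 - 123*12996 - 2*1481544 + 1040136)/218) = √(3804 + (8736 - 1598508 - 2963088 + 1040136)/218) = √(3804 + (1/218)*(-3512724)) = √(3804 - 1756362/109) = √(-1341726/109) = I*√146248134/109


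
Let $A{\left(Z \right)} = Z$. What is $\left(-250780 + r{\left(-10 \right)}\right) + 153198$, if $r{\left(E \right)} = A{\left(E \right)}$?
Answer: $-97592$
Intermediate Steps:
$r{\left(E \right)} = E$
$\left(-250780 + r{\left(-10 \right)}\right) + 153198 = \left(-250780 - 10\right) + 153198 = -250790 + 153198 = -97592$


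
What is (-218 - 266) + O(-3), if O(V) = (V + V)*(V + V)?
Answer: -448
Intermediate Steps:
O(V) = 4*V² (O(V) = (2*V)*(2*V) = 4*V²)
(-218 - 266) + O(-3) = (-218 - 266) + 4*(-3)² = -484 + 4*9 = -484 + 36 = -448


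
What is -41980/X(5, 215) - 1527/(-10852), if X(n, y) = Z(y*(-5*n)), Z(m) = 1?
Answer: -455565433/10852 ≈ -41980.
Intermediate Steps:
X(n, y) = 1
-41980/X(5, 215) - 1527/(-10852) = -41980/1 - 1527/(-10852) = -41980*1 - 1527*(-1/10852) = -41980 + 1527/10852 = -455565433/10852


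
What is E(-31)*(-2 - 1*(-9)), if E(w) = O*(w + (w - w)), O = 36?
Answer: -7812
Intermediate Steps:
E(w) = 36*w (E(w) = 36*(w + (w - w)) = 36*(w + 0) = 36*w)
E(-31)*(-2 - 1*(-9)) = (36*(-31))*(-2 - 1*(-9)) = -1116*(-2 + 9) = -1116*7 = -7812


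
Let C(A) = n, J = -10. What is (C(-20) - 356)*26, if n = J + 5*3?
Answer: -9126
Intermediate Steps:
n = 5 (n = -10 + 5*3 = -10 + 15 = 5)
C(A) = 5
(C(-20) - 356)*26 = (5 - 356)*26 = -351*26 = -9126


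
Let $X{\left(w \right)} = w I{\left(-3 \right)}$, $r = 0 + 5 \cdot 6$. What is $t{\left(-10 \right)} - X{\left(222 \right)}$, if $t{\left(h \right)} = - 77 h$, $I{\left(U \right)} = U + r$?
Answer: $-5224$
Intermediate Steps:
$r = 30$ ($r = 0 + 30 = 30$)
$I{\left(U \right)} = 30 + U$ ($I{\left(U \right)} = U + 30 = 30 + U$)
$X{\left(w \right)} = 27 w$ ($X{\left(w \right)} = w \left(30 - 3\right) = w 27 = 27 w$)
$t{\left(-10 \right)} - X{\left(222 \right)} = \left(-77\right) \left(-10\right) - 27 \cdot 222 = 770 - 5994 = -5224$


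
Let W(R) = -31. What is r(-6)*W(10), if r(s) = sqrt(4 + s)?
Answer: -31*I*sqrt(2) ≈ -43.841*I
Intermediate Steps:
r(-6)*W(10) = sqrt(4 - 6)*(-31) = sqrt(-2)*(-31) = (I*sqrt(2))*(-31) = -31*I*sqrt(2)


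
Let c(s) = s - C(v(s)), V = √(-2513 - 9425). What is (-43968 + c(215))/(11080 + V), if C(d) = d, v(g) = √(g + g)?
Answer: -242391620/61389169 - 5540*√430/61389169 + I*√1283335/61389169 + 43753*I*√11938/122778338 ≈ -3.9503 + 0.038954*I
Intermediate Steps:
V = I*√11938 (V = √(-11938) = I*√11938 ≈ 109.26*I)
v(g) = √2*√g (v(g) = √(2*g) = √2*√g)
c(s) = s - √2*√s
(-43968 + c(215))/(11080 + V) = (-43968 + (215 - √2*√215))/(11080 + I*√11938) = (-43968 + (215 - √430))/(11080 + I*√11938) = (-43753 - √430)/(11080 + I*√11938)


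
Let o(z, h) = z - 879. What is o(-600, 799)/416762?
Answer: -1479/416762 ≈ -0.0035488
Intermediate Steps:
o(z, h) = -879 + z
o(-600, 799)/416762 = (-879 - 600)/416762 = -1479*1/416762 = -1479/416762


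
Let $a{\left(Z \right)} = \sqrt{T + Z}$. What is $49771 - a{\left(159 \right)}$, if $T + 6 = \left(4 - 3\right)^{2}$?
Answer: $49771 - \sqrt{154} \approx 49759.0$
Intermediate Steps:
$T = -5$ ($T = -6 + \left(4 - 3\right)^{2} = -6 + 1^{2} = -6 + 1 = -5$)
$a{\left(Z \right)} = \sqrt{-5 + Z}$
$49771 - a{\left(159 \right)} = 49771 - \sqrt{-5 + 159} = 49771 - \sqrt{154}$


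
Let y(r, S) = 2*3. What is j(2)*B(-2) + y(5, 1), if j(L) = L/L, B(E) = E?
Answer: 4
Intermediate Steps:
y(r, S) = 6
j(L) = 1
j(2)*B(-2) + y(5, 1) = 1*(-2) + 6 = -2 + 6 = 4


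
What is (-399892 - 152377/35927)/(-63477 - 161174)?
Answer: 14367072261/8071036477 ≈ 1.7801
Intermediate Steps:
(-399892 - 152377/35927)/(-63477 - 161174) = (-399892 - 152377*1/35927)/(-224651) = (-399892 - 152377/35927)*(-1/224651) = -14367072261/35927*(-1/224651) = 14367072261/8071036477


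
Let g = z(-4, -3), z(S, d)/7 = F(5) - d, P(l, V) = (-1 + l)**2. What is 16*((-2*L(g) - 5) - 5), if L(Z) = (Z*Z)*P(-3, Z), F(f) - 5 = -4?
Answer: -401568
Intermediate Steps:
F(f) = 1 (F(f) = 5 - 4 = 1)
z(S, d) = 7 - 7*d (z(S, d) = 7*(1 - d) = 7 - 7*d)
g = 28 (g = 7 - 7*(-3) = 7 + 21 = 28)
L(Z) = 16*Z**2 (L(Z) = (Z*Z)*(-1 - 3)**2 = Z**2*(-4)**2 = Z**2*16 = 16*Z**2)
16*((-2*L(g) - 5) - 5) = 16*((-32*28**2 - 5) - 5) = 16*((-32*784 - 5) - 5) = 16*((-2*12544 - 5) - 5) = 16*((-25088 - 5) - 5) = 16*(-25093 - 5) = 16*(-25098) = -401568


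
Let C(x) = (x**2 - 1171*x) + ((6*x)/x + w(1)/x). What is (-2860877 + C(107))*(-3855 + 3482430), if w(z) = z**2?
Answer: -1107212793081900/107 ≈ -1.0348e+13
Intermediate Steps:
C(x) = 6 + 1/x + x**2 - 1171*x (C(x) = (x**2 - 1171*x) + ((6*x)/x + 1**2/x) = (x**2 - 1171*x) + (6 + 1/x) = 6 + 1/x + x**2 - 1171*x)
(-2860877 + C(107))*(-3855 + 3482430) = (-2860877 + (6 + 1/107 + 107**2 - 1171*107))*(-3855 + 3482430) = (-2860877 + (6 + 1/107 + 11449 - 125297))*3478575 = (-2860877 - 12181093/107)*3478575 = -318294932/107*3478575 = -1107212793081900/107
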